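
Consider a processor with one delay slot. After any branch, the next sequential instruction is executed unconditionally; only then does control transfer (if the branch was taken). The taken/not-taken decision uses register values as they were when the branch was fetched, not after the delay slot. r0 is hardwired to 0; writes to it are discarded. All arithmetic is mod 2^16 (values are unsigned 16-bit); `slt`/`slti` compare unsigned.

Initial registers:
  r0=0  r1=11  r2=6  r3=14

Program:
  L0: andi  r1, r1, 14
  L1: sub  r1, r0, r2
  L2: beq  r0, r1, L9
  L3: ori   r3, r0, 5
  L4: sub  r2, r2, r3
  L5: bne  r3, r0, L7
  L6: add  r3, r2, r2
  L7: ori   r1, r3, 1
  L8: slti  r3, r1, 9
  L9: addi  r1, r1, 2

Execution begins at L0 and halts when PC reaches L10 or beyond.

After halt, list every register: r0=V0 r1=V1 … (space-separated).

#0 andi  r1, r1, 14 ; 0/10/6/14
#1 sub  r1, r0, r2 ; 0/65530/6/14
#2 beq  r0, r1, L9 ; 0/65530/6/14 ; →fallthru
#3 ori   r3, r0, 5 ; 0/65530/6/5
#4 sub  r2, r2, r3 ; 0/65530/1/5
#5 bne  r3, r0, L7 ; 0/65530/1/5 ; →target
#6 add  r3, r2, r2 ; 0/65530/1/2
#7 ori   r1, r3, 1 ; 0/3/1/2
#8 slti  r3, r1, 9 ; 0/3/1/1
#9 addi  r1, r1, 2 ; 0/5/1/1

r0=0 r1=5 r2=1 r3=1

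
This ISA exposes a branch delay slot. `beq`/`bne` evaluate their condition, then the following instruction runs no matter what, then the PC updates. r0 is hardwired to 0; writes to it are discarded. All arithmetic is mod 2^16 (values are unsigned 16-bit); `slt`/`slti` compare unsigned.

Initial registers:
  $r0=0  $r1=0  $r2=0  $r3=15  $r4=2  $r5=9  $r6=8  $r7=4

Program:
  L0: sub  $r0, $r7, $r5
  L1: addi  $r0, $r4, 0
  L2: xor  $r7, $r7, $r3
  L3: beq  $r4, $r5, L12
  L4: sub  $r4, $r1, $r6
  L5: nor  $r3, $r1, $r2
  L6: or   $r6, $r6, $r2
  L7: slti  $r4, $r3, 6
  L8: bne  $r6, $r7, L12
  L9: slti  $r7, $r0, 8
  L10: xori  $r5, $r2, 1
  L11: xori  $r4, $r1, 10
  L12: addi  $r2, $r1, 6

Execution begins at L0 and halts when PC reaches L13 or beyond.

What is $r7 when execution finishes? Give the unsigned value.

1

  step pc=0: sub  $r0, $r7, $r5  regs=(0,0,0,15,2,9,8,4)
  step pc=1: addi  $r0, $r4, 0  regs=(0,0,0,15,2,9,8,4)
  step pc=2: xor  $r7, $r7, $r3  regs=(0,0,0,15,2,9,8,11)
  step pc=3: beq  $r4, $r5, L12  cond=F  regs=(0,0,0,15,2,9,8,11)
  step pc=4: sub  $r4, $r1, $r6  regs=(0,0,0,15,65528,9,8,11)
  step pc=5: nor  $r3, $r1, $r2  regs=(0,0,0,65535,65528,9,8,11)
  step pc=6: or   $r6, $r6, $r2  regs=(0,0,0,65535,65528,9,8,11)
  step pc=7: slti  $r4, $r3, 6  regs=(0,0,0,65535,0,9,8,11)
  step pc=8: bne  $r6, $r7, L12  cond=T  regs=(0,0,0,65535,0,9,8,11)
  step pc=9: slti  $r7, $r0, 8  regs=(0,0,0,65535,0,9,8,1)
  step pc=12: addi  $r2, $r1, 6  regs=(0,0,6,65535,0,9,8,1)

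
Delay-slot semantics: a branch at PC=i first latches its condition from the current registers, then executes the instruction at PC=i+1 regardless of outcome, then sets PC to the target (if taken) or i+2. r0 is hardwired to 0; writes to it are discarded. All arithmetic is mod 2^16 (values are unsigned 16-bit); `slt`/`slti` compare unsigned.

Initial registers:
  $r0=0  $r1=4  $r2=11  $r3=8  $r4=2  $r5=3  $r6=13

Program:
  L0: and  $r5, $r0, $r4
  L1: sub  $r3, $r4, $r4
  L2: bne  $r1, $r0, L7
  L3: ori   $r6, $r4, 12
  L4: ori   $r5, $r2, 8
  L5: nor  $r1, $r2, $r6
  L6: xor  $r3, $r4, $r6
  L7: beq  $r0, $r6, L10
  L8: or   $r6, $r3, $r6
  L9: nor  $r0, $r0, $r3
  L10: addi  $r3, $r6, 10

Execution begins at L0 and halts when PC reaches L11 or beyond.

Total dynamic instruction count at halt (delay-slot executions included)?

PC=0  and  $r5, $r0, $r4     | $r0=0 $r1=4 $r2=11 $r3=8 $r4=2 $r5=0 $r6=13
PC=1  sub  $r3, $r4, $r4     | $r0=0 $r1=4 $r2=11 $r3=0 $r4=2 $r5=0 $r6=13
PC=2  bne  $r1, $r0, L7      | $r0=0 $r1=4 $r2=11 $r3=0 $r4=2 $r5=0 $r6=13  [TAKEN]
PC=3  ori   $r6, $r4, 12     | $r0=0 $r1=4 $r2=11 $r3=0 $r4=2 $r5=0 $r6=14
PC=7  beq  $r0, $r6, L10     | $r0=0 $r1=4 $r2=11 $r3=0 $r4=2 $r5=0 $r6=14  [not taken]
PC=8  or   $r6, $r3, $r6     | $r0=0 $r1=4 $r2=11 $r3=0 $r4=2 $r5=0 $r6=14
PC=9  nor  $r0, $r0, $r3     | $r0=0 $r1=4 $r2=11 $r3=0 $r4=2 $r5=0 $r6=14
PC=10 addi  $r3, $r6, 10     | $r0=0 $r1=4 $r2=11 $r3=24 $r4=2 $r5=0 $r6=14

8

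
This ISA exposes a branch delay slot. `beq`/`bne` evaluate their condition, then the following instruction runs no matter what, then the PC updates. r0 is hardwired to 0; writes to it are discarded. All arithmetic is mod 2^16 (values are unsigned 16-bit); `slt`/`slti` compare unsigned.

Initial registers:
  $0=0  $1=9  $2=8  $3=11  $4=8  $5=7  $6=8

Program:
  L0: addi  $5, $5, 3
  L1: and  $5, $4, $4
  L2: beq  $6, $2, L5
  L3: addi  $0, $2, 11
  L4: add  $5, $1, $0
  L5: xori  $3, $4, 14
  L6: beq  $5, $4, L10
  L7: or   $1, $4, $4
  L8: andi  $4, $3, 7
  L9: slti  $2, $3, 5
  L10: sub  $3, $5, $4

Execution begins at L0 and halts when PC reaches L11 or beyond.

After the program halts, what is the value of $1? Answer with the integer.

#0 addi  $5, $5, 3 ; 0/9/8/11/8/10/8
#1 and  $5, $4, $4 ; 0/9/8/11/8/8/8
#2 beq  $6, $2, L5 ; 0/9/8/11/8/8/8 ; →target
#3 addi  $0, $2, 11 ; 0/9/8/11/8/8/8
#5 xori  $3, $4, 14 ; 0/9/8/6/8/8/8
#6 beq  $5, $4, L10 ; 0/9/8/6/8/8/8 ; →target
#7 or   $1, $4, $4 ; 0/8/8/6/8/8/8
#10 sub  $3, $5, $4 ; 0/8/8/0/8/8/8

8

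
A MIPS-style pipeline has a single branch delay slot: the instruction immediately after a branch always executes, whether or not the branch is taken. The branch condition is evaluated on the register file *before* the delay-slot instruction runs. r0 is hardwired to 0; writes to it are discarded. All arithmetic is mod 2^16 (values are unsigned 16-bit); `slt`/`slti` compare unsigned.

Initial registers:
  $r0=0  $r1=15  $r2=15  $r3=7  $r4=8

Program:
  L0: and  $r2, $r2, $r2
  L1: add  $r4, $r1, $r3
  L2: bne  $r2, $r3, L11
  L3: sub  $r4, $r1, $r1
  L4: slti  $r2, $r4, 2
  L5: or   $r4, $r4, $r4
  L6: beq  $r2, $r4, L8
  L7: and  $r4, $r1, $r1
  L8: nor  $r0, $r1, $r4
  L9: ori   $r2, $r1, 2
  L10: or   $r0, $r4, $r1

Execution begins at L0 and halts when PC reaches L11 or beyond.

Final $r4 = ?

0

[0] and  $r2, $r2, $r2  →  {$r0:0, $r1:15, $r2:15, $r3:7, $r4:8}
[1] add  $r4, $r1, $r3  →  {$r0:0, $r1:15, $r2:15, $r3:7, $r4:22}
[2] bne  $r2, $r3, L11  →  {$r0:0, $r1:15, $r2:15, $r3:7, $r4:22}  ⟨branch taken⟩
[3] sub  $r4, $r1, $r1  →  {$r0:0, $r1:15, $r2:15, $r3:7, $r4:0}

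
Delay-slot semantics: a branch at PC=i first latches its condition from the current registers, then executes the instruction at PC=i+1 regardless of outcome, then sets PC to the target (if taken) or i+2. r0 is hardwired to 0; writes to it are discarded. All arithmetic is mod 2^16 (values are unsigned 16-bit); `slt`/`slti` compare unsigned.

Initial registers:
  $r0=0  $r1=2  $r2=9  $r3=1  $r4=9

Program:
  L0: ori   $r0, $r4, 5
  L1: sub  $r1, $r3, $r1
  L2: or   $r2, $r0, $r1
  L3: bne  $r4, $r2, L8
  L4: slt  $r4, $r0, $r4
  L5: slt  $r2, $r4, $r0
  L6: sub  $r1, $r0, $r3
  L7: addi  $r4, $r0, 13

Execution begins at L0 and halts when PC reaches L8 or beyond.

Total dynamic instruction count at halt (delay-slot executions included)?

  step pc=0: ori   $r0, $r4, 5  regs=(0,2,9,1,9)
  step pc=1: sub  $r1, $r3, $r1  regs=(0,65535,9,1,9)
  step pc=2: or   $r2, $r0, $r1  regs=(0,65535,65535,1,9)
  step pc=3: bne  $r4, $r2, L8  cond=T  regs=(0,65535,65535,1,9)
  step pc=4: slt  $r4, $r0, $r4  regs=(0,65535,65535,1,1)

5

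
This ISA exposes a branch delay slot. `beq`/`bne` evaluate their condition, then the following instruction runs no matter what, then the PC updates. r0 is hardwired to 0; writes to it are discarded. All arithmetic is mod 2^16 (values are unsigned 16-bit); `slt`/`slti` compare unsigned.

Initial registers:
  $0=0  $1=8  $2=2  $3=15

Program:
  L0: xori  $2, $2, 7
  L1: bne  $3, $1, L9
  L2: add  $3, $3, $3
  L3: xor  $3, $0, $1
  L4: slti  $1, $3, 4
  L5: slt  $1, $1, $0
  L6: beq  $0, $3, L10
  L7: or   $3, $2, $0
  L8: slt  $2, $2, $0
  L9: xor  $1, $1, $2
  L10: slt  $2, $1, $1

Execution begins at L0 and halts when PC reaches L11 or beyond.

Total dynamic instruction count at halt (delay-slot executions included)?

5

#0 xori  $2, $2, 7 ; 0/8/5/15
#1 bne  $3, $1, L9 ; 0/8/5/15 ; →target
#2 add  $3, $3, $3 ; 0/8/5/30
#9 xor  $1, $1, $2 ; 0/13/5/30
#10 slt  $2, $1, $1 ; 0/13/0/30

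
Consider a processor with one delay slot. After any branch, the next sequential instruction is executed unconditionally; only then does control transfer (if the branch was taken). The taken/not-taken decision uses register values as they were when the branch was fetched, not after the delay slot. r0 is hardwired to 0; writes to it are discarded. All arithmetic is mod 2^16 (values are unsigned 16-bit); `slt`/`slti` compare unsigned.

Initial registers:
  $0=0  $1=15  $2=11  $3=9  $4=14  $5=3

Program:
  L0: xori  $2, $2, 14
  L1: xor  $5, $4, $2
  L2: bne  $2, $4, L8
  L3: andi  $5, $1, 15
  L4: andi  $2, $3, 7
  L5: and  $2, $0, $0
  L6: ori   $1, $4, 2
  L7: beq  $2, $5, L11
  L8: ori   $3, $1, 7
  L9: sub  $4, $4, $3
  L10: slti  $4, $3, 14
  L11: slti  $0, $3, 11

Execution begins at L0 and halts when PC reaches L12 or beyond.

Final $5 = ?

#0 xori  $2, $2, 14 ; 0/15/5/9/14/3
#1 xor  $5, $4, $2 ; 0/15/5/9/14/11
#2 bne  $2, $4, L8 ; 0/15/5/9/14/11 ; →target
#3 andi  $5, $1, 15 ; 0/15/5/9/14/15
#8 ori   $3, $1, 7 ; 0/15/5/15/14/15
#9 sub  $4, $4, $3 ; 0/15/5/15/65535/15
#10 slti  $4, $3, 14 ; 0/15/5/15/0/15
#11 slti  $0, $3, 11 ; 0/15/5/15/0/15

15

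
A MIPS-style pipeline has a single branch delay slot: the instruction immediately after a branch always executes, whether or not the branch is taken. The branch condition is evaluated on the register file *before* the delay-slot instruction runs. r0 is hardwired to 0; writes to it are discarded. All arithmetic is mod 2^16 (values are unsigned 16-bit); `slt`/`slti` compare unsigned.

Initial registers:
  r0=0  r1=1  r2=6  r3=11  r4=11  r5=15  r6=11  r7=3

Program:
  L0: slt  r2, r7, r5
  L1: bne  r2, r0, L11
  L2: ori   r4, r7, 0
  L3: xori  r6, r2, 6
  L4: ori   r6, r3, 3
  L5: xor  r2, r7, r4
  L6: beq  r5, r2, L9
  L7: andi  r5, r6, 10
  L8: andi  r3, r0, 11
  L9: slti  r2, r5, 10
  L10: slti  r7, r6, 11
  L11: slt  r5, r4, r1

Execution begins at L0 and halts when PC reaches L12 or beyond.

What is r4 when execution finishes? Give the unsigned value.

3

#0 slt  r2, r7, r5 ; 0/1/1/11/11/15/11/3
#1 bne  r2, r0, L11 ; 0/1/1/11/11/15/11/3 ; →target
#2 ori   r4, r7, 0 ; 0/1/1/11/3/15/11/3
#11 slt  r5, r4, r1 ; 0/1/1/11/3/0/11/3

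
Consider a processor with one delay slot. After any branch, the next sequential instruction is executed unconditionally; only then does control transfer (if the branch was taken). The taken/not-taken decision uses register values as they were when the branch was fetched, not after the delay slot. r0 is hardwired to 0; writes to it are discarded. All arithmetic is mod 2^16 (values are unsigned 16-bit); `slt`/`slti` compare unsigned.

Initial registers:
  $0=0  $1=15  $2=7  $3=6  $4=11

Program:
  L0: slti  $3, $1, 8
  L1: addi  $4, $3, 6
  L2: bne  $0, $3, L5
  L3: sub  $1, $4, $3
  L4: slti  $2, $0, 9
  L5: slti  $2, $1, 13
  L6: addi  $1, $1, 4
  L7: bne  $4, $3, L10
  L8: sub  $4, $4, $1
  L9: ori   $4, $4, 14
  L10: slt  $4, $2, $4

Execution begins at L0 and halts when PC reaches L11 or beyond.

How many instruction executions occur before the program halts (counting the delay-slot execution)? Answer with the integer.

PC=0  slti  $3, $1, 8        | $0=0 $1=15 $2=7 $3=0 $4=11
PC=1  addi  $4, $3, 6        | $0=0 $1=15 $2=7 $3=0 $4=6
PC=2  bne  $0, $3, L5        | $0=0 $1=15 $2=7 $3=0 $4=6  [not taken]
PC=3  sub  $1, $4, $3        | $0=0 $1=6 $2=7 $3=0 $4=6
PC=4  slti  $2, $0, 9        | $0=0 $1=6 $2=1 $3=0 $4=6
PC=5  slti  $2, $1, 13       | $0=0 $1=6 $2=1 $3=0 $4=6
PC=6  addi  $1, $1, 4        | $0=0 $1=10 $2=1 $3=0 $4=6
PC=7  bne  $4, $3, L10       | $0=0 $1=10 $2=1 $3=0 $4=6  [TAKEN]
PC=8  sub  $4, $4, $1        | $0=0 $1=10 $2=1 $3=0 $4=65532
PC=10 slt  $4, $2, $4        | $0=0 $1=10 $2=1 $3=0 $4=1

10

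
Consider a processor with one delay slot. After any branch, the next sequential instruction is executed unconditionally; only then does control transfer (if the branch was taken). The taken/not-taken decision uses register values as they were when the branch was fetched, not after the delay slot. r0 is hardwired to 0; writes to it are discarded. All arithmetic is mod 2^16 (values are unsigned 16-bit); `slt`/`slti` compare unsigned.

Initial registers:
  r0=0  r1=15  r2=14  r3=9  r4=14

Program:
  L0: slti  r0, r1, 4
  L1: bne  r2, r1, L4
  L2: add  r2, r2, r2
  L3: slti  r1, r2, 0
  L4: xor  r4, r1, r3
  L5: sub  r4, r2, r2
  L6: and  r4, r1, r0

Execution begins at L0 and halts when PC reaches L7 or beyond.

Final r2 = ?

28

PC=0  slti  r0, r1, 4        | r0=0 r1=15 r2=14 r3=9 r4=14
PC=1  bne  r2, r1, L4        | r0=0 r1=15 r2=14 r3=9 r4=14  [TAKEN]
PC=2  add  r2, r2, r2        | r0=0 r1=15 r2=28 r3=9 r4=14
PC=4  xor  r4, r1, r3        | r0=0 r1=15 r2=28 r3=9 r4=6
PC=5  sub  r4, r2, r2        | r0=0 r1=15 r2=28 r3=9 r4=0
PC=6  and  r4, r1, r0        | r0=0 r1=15 r2=28 r3=9 r4=0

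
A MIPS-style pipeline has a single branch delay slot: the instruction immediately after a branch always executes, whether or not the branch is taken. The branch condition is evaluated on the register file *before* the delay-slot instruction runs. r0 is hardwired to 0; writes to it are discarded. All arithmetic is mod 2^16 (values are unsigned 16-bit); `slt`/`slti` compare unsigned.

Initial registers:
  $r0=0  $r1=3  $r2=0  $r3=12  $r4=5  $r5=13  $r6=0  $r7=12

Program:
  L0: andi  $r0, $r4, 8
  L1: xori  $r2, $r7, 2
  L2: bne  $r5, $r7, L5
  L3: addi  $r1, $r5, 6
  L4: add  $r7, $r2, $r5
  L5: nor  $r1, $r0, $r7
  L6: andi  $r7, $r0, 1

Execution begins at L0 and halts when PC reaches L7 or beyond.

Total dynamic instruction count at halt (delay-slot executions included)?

#0 andi  $r0, $r4, 8 ; 0/3/0/12/5/13/0/12
#1 xori  $r2, $r7, 2 ; 0/3/14/12/5/13/0/12
#2 bne  $r5, $r7, L5 ; 0/3/14/12/5/13/0/12 ; →target
#3 addi  $r1, $r5, 6 ; 0/19/14/12/5/13/0/12
#5 nor  $r1, $r0, $r7 ; 0/65523/14/12/5/13/0/12
#6 andi  $r7, $r0, 1 ; 0/65523/14/12/5/13/0/0

6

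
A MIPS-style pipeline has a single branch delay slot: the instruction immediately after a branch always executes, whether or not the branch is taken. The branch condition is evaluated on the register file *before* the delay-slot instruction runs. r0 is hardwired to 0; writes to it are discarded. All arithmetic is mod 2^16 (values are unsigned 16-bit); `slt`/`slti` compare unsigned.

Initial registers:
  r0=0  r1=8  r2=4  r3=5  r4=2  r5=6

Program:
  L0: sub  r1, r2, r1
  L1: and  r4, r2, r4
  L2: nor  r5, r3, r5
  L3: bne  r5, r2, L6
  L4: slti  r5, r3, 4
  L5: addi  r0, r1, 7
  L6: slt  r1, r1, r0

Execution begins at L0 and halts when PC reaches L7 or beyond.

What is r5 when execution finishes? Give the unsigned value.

0

  step pc=0: sub  r1, r2, r1  regs=(0,65532,4,5,2,6)
  step pc=1: and  r4, r2, r4  regs=(0,65532,4,5,0,6)
  step pc=2: nor  r5, r3, r5  regs=(0,65532,4,5,0,65528)
  step pc=3: bne  r5, r2, L6  cond=T  regs=(0,65532,4,5,0,65528)
  step pc=4: slti  r5, r3, 4  regs=(0,65532,4,5,0,0)
  step pc=6: slt  r1, r1, r0  regs=(0,0,4,5,0,0)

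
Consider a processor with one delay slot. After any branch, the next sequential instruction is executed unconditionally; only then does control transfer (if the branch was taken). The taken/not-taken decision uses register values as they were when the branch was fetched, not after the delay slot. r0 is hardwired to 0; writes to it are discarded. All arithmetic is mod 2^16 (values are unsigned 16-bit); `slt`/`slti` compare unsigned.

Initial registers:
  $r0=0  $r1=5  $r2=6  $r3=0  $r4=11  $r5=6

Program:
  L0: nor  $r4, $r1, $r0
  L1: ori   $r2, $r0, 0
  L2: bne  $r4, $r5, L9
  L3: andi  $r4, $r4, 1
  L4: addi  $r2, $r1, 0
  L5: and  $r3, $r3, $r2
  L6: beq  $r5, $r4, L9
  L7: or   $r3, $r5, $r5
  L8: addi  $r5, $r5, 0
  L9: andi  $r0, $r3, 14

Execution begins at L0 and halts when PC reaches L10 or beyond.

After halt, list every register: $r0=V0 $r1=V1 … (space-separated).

$r0=0 $r1=5 $r2=0 $r3=0 $r4=0 $r5=6

#0 nor  $r4, $r1, $r0 ; 0/5/6/0/65530/6
#1 ori   $r2, $r0, 0 ; 0/5/0/0/65530/6
#2 bne  $r4, $r5, L9 ; 0/5/0/0/65530/6 ; →target
#3 andi  $r4, $r4, 1 ; 0/5/0/0/0/6
#9 andi  $r0, $r3, 14 ; 0/5/0/0/0/6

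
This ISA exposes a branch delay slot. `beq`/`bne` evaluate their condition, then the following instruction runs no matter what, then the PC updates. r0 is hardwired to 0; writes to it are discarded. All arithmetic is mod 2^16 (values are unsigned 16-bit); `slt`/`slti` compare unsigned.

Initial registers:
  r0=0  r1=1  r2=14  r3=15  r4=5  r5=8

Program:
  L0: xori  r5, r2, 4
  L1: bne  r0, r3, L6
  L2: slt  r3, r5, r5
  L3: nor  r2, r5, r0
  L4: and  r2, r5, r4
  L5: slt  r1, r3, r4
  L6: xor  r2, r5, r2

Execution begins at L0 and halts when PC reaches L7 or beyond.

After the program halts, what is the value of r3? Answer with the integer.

0

#0 xori  r5, r2, 4 ; 0/1/14/15/5/10
#1 bne  r0, r3, L6 ; 0/1/14/15/5/10 ; →target
#2 slt  r3, r5, r5 ; 0/1/14/0/5/10
#6 xor  r2, r5, r2 ; 0/1/4/0/5/10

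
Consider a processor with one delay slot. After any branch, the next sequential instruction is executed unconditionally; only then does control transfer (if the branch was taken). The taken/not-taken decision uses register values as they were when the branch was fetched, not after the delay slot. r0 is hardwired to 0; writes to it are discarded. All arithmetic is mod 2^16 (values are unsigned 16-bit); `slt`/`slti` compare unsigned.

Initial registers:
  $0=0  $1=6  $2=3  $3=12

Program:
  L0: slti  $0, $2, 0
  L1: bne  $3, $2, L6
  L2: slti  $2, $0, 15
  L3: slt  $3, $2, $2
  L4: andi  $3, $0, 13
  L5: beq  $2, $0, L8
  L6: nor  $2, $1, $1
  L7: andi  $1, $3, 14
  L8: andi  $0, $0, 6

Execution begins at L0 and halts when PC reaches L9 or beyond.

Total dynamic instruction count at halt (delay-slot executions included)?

6

PC=0  slti  $0, $2, 0        | $0=0 $1=6 $2=3 $3=12
PC=1  bne  $3, $2, L6        | $0=0 $1=6 $2=3 $3=12  [TAKEN]
PC=2  slti  $2, $0, 15       | $0=0 $1=6 $2=1 $3=12
PC=6  nor  $2, $1, $1        | $0=0 $1=6 $2=65529 $3=12
PC=7  andi  $1, $3, 14       | $0=0 $1=12 $2=65529 $3=12
PC=8  andi  $0, $0, 6        | $0=0 $1=12 $2=65529 $3=12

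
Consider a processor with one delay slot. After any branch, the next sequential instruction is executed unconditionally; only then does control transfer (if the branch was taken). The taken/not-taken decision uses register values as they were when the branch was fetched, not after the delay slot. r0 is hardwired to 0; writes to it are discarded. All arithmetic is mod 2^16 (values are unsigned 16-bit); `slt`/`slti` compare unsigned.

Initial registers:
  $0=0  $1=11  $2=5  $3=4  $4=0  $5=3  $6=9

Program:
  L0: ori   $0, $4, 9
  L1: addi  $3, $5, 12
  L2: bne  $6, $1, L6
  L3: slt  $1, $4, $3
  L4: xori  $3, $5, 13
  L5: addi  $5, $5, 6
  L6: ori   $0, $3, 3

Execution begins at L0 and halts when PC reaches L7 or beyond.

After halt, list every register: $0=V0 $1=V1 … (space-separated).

#0 ori   $0, $4, 9 ; 0/11/5/4/0/3/9
#1 addi  $3, $5, 12 ; 0/11/5/15/0/3/9
#2 bne  $6, $1, L6 ; 0/11/5/15/0/3/9 ; →target
#3 slt  $1, $4, $3 ; 0/1/5/15/0/3/9
#6 ori   $0, $3, 3 ; 0/1/5/15/0/3/9

$0=0 $1=1 $2=5 $3=15 $4=0 $5=3 $6=9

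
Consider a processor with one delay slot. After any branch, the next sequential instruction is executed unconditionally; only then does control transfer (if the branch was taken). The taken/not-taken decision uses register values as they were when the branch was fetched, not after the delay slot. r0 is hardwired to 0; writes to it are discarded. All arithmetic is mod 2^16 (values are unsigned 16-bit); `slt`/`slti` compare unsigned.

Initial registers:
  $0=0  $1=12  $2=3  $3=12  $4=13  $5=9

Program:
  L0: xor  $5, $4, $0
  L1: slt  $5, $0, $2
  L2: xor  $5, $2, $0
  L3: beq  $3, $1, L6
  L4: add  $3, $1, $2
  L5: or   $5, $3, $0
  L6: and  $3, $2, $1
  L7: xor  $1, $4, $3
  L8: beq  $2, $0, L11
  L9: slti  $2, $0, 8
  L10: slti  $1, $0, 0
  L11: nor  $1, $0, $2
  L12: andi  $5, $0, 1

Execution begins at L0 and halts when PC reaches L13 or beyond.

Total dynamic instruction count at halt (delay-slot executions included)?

PC=0  xor  $5, $4, $0        | $0=0 $1=12 $2=3 $3=12 $4=13 $5=13
PC=1  slt  $5, $0, $2        | $0=0 $1=12 $2=3 $3=12 $4=13 $5=1
PC=2  xor  $5, $2, $0        | $0=0 $1=12 $2=3 $3=12 $4=13 $5=3
PC=3  beq  $3, $1, L6        | $0=0 $1=12 $2=3 $3=12 $4=13 $5=3  [TAKEN]
PC=4  add  $3, $1, $2        | $0=0 $1=12 $2=3 $3=15 $4=13 $5=3
PC=6  and  $3, $2, $1        | $0=0 $1=12 $2=3 $3=0 $4=13 $5=3
PC=7  xor  $1, $4, $3        | $0=0 $1=13 $2=3 $3=0 $4=13 $5=3
PC=8  beq  $2, $0, L11       | $0=0 $1=13 $2=3 $3=0 $4=13 $5=3  [not taken]
PC=9  slti  $2, $0, 8        | $0=0 $1=13 $2=1 $3=0 $4=13 $5=3
PC=10 slti  $1, $0, 0        | $0=0 $1=0 $2=1 $3=0 $4=13 $5=3
PC=11 nor  $1, $0, $2        | $0=0 $1=65534 $2=1 $3=0 $4=13 $5=3
PC=12 andi  $5, $0, 1        | $0=0 $1=65534 $2=1 $3=0 $4=13 $5=0

12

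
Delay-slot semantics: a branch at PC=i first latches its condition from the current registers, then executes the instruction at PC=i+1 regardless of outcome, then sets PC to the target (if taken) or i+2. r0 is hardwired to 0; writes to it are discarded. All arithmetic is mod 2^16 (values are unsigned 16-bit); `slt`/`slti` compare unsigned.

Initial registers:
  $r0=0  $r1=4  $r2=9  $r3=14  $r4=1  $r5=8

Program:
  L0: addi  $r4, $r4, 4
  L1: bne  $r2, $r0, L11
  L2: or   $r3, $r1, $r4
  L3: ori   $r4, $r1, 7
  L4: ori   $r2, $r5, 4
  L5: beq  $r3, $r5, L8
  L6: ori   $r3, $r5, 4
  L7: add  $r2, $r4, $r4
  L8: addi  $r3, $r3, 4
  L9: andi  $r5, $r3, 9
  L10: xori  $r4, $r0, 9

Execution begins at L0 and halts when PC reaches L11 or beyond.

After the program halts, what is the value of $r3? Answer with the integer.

5

PC=0  addi  $r4, $r4, 4      | $r0=0 $r1=4 $r2=9 $r3=14 $r4=5 $r5=8
PC=1  bne  $r2, $r0, L11     | $r0=0 $r1=4 $r2=9 $r3=14 $r4=5 $r5=8  [TAKEN]
PC=2  or   $r3, $r1, $r4     | $r0=0 $r1=4 $r2=9 $r3=5 $r4=5 $r5=8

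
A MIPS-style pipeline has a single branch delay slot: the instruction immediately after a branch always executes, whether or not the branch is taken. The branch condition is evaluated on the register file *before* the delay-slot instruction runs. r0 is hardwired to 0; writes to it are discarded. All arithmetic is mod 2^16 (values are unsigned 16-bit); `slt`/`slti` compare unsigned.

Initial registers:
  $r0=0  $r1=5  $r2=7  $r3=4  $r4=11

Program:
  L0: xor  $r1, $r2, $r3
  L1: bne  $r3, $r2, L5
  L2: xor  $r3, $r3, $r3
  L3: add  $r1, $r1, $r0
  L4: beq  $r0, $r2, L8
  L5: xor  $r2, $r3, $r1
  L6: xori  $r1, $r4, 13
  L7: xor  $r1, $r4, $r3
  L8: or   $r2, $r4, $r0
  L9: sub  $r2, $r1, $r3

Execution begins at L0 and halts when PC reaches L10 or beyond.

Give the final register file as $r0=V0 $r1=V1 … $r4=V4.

$r0=0 $r1=11 $r2=11 $r3=0 $r4=11

  step pc=0: xor  $r1, $r2, $r3  regs=(0,3,7,4,11)
  step pc=1: bne  $r3, $r2, L5  cond=T  regs=(0,3,7,4,11)
  step pc=2: xor  $r3, $r3, $r3  regs=(0,3,7,0,11)
  step pc=5: xor  $r2, $r3, $r1  regs=(0,3,3,0,11)
  step pc=6: xori  $r1, $r4, 13  regs=(0,6,3,0,11)
  step pc=7: xor  $r1, $r4, $r3  regs=(0,11,3,0,11)
  step pc=8: or   $r2, $r4, $r0  regs=(0,11,11,0,11)
  step pc=9: sub  $r2, $r1, $r3  regs=(0,11,11,0,11)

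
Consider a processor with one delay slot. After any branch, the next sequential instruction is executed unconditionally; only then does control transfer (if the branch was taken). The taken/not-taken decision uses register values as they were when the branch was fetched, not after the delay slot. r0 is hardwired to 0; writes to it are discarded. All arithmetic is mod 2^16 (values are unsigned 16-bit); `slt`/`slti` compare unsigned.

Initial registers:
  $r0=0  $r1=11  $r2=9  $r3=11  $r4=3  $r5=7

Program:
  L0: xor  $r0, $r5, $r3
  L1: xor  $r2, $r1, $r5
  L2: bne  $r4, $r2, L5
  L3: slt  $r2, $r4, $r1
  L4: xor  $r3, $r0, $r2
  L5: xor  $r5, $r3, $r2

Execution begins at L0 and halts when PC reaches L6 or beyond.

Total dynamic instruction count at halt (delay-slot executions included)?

5

  step pc=0: xor  $r0, $r5, $r3  regs=(0,11,9,11,3,7)
  step pc=1: xor  $r2, $r1, $r5  regs=(0,11,12,11,3,7)
  step pc=2: bne  $r4, $r2, L5  cond=T  regs=(0,11,12,11,3,7)
  step pc=3: slt  $r2, $r4, $r1  regs=(0,11,1,11,3,7)
  step pc=5: xor  $r5, $r3, $r2  regs=(0,11,1,11,3,10)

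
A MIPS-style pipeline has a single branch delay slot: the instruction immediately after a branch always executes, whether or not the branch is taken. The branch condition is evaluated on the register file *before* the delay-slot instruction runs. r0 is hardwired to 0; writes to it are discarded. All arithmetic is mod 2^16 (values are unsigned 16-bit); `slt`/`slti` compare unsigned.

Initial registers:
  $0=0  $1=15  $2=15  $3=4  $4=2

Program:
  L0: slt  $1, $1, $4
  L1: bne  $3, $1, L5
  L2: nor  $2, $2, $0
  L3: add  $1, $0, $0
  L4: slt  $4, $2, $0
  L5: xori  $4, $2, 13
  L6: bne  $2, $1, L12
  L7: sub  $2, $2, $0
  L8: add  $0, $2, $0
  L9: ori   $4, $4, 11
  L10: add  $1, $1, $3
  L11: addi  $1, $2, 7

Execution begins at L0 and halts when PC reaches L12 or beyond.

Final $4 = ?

[0] slt  $1, $1, $4  →  {$0:0, $1:0, $2:15, $3:4, $4:2}
[1] bne  $3, $1, L5  →  {$0:0, $1:0, $2:15, $3:4, $4:2}  ⟨branch taken⟩
[2] nor  $2, $2, $0  →  {$0:0, $1:0, $2:65520, $3:4, $4:2}
[5] xori  $4, $2, 13  →  {$0:0, $1:0, $2:65520, $3:4, $4:65533}
[6] bne  $2, $1, L12  →  {$0:0, $1:0, $2:65520, $3:4, $4:65533}  ⟨branch taken⟩
[7] sub  $2, $2, $0  →  {$0:0, $1:0, $2:65520, $3:4, $4:65533}

65533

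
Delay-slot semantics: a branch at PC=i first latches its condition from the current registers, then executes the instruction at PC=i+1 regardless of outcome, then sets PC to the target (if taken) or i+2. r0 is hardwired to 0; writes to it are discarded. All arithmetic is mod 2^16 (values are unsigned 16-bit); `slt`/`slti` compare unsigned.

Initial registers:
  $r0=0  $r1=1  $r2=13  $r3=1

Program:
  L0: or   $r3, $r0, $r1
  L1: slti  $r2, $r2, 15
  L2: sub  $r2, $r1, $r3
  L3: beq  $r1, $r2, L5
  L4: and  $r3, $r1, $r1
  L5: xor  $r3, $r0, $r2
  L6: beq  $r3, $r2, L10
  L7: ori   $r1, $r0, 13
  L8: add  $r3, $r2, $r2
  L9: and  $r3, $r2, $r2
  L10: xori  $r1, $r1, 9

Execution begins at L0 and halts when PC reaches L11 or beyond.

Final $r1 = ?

4

[0] or   $r3, $r0, $r1  →  {$r0:0, $r1:1, $r2:13, $r3:1}
[1] slti  $r2, $r2, 15  →  {$r0:0, $r1:1, $r2:1, $r3:1}
[2] sub  $r2, $r1, $r3  →  {$r0:0, $r1:1, $r2:0, $r3:1}
[3] beq  $r1, $r2, L5  →  {$r0:0, $r1:1, $r2:0, $r3:1}  ⟨branch fallthrough⟩
[4] and  $r3, $r1, $r1  →  {$r0:0, $r1:1, $r2:0, $r3:1}
[5] xor  $r3, $r0, $r2  →  {$r0:0, $r1:1, $r2:0, $r3:0}
[6] beq  $r3, $r2, L10  →  {$r0:0, $r1:1, $r2:0, $r3:0}  ⟨branch taken⟩
[7] ori   $r1, $r0, 13  →  {$r0:0, $r1:13, $r2:0, $r3:0}
[10] xori  $r1, $r1, 9  →  {$r0:0, $r1:4, $r2:0, $r3:0}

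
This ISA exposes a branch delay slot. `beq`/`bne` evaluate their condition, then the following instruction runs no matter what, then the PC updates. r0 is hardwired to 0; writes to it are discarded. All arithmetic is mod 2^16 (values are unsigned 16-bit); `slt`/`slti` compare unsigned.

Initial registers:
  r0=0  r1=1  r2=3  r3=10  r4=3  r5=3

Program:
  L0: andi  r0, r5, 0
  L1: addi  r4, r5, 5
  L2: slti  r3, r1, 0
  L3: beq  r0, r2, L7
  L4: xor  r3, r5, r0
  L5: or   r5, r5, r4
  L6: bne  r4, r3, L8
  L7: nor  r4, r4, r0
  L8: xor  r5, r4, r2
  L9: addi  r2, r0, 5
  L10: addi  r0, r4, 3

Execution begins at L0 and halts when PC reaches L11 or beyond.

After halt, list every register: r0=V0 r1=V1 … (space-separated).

PC=0  andi  r0, r5, 0        | r0=0 r1=1 r2=3 r3=10 r4=3 r5=3
PC=1  addi  r4, r5, 5        | r0=0 r1=1 r2=3 r3=10 r4=8 r5=3
PC=2  slti  r3, r1, 0        | r0=0 r1=1 r2=3 r3=0 r4=8 r5=3
PC=3  beq  r0, r2, L7        | r0=0 r1=1 r2=3 r3=0 r4=8 r5=3  [not taken]
PC=4  xor  r3, r5, r0        | r0=0 r1=1 r2=3 r3=3 r4=8 r5=3
PC=5  or   r5, r5, r4        | r0=0 r1=1 r2=3 r3=3 r4=8 r5=11
PC=6  bne  r4, r3, L8        | r0=0 r1=1 r2=3 r3=3 r4=8 r5=11  [TAKEN]
PC=7  nor  r4, r4, r0        | r0=0 r1=1 r2=3 r3=3 r4=65527 r5=11
PC=8  xor  r5, r4, r2        | r0=0 r1=1 r2=3 r3=3 r4=65527 r5=65524
PC=9  addi  r2, r0, 5        | r0=0 r1=1 r2=5 r3=3 r4=65527 r5=65524
PC=10 addi  r0, r4, 3        | r0=0 r1=1 r2=5 r3=3 r4=65527 r5=65524

r0=0 r1=1 r2=5 r3=3 r4=65527 r5=65524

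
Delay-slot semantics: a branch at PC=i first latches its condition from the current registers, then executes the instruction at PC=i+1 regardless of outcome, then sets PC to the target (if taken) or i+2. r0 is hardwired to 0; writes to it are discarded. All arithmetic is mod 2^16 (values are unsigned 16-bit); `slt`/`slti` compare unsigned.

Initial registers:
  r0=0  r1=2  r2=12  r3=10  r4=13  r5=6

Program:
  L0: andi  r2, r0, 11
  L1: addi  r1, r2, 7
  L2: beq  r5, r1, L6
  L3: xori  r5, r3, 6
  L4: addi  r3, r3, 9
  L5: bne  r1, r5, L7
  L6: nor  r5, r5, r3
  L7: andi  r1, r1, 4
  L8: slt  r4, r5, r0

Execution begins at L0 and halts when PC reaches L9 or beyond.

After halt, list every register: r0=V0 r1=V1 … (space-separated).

#0 andi  r2, r0, 11 ; 0/2/0/10/13/6
#1 addi  r1, r2, 7 ; 0/7/0/10/13/6
#2 beq  r5, r1, L6 ; 0/7/0/10/13/6 ; →fallthru
#3 xori  r5, r3, 6 ; 0/7/0/10/13/12
#4 addi  r3, r3, 9 ; 0/7/0/19/13/12
#5 bne  r1, r5, L7 ; 0/7/0/19/13/12 ; →target
#6 nor  r5, r5, r3 ; 0/7/0/19/13/65504
#7 andi  r1, r1, 4 ; 0/4/0/19/13/65504
#8 slt  r4, r5, r0 ; 0/4/0/19/0/65504

r0=0 r1=4 r2=0 r3=19 r4=0 r5=65504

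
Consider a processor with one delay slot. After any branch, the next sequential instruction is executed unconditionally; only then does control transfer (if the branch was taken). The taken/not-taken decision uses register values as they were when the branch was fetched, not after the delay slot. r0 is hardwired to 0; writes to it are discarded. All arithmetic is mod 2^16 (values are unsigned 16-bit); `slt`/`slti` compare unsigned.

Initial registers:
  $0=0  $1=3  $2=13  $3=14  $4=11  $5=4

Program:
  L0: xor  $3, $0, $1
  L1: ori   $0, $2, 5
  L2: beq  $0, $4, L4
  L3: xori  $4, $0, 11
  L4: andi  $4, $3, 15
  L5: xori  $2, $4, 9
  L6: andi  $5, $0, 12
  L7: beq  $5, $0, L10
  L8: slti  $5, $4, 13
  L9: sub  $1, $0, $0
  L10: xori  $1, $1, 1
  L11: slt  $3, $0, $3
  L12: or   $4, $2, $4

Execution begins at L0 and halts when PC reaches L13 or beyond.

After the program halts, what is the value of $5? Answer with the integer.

1

  step pc=0: xor  $3, $0, $1  regs=(0,3,13,3,11,4)
  step pc=1: ori   $0, $2, 5  regs=(0,3,13,3,11,4)
  step pc=2: beq  $0, $4, L4  cond=F  regs=(0,3,13,3,11,4)
  step pc=3: xori  $4, $0, 11  regs=(0,3,13,3,11,4)
  step pc=4: andi  $4, $3, 15  regs=(0,3,13,3,3,4)
  step pc=5: xori  $2, $4, 9  regs=(0,3,10,3,3,4)
  step pc=6: andi  $5, $0, 12  regs=(0,3,10,3,3,0)
  step pc=7: beq  $5, $0, L10  cond=T  regs=(0,3,10,3,3,0)
  step pc=8: slti  $5, $4, 13  regs=(0,3,10,3,3,1)
  step pc=10: xori  $1, $1, 1  regs=(0,2,10,3,3,1)
  step pc=11: slt  $3, $0, $3  regs=(0,2,10,1,3,1)
  step pc=12: or   $4, $2, $4  regs=(0,2,10,1,11,1)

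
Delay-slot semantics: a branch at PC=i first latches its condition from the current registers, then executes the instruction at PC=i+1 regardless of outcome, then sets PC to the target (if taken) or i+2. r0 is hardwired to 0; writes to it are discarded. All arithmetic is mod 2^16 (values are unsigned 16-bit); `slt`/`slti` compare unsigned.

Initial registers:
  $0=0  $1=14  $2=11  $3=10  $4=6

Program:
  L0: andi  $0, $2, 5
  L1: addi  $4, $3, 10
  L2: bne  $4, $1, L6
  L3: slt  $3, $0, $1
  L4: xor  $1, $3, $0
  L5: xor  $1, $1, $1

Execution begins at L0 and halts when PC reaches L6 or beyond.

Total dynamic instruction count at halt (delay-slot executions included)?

  step pc=0: andi  $0, $2, 5  regs=(0,14,11,10,6)
  step pc=1: addi  $4, $3, 10  regs=(0,14,11,10,20)
  step pc=2: bne  $4, $1, L6  cond=T  regs=(0,14,11,10,20)
  step pc=3: slt  $3, $0, $1  regs=(0,14,11,1,20)

4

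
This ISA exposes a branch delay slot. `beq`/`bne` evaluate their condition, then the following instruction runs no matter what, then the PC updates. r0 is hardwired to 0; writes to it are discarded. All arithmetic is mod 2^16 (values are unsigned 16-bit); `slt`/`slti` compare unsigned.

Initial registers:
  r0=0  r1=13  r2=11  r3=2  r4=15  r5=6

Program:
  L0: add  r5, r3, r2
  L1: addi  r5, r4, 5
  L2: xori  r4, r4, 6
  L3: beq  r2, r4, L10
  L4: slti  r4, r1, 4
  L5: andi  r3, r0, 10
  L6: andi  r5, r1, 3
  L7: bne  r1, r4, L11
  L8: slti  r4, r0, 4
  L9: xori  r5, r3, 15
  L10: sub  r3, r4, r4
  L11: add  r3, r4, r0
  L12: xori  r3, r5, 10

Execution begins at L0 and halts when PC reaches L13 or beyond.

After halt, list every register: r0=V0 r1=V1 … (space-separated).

r0=0 r1=13 r2=11 r3=11 r4=1 r5=1

[0] add  r5, r3, r2  →  {r0:0, r1:13, r2:11, r3:2, r4:15, r5:13}
[1] addi  r5, r4, 5  →  {r0:0, r1:13, r2:11, r3:2, r4:15, r5:20}
[2] xori  r4, r4, 6  →  {r0:0, r1:13, r2:11, r3:2, r4:9, r5:20}
[3] beq  r2, r4, L10  →  {r0:0, r1:13, r2:11, r3:2, r4:9, r5:20}  ⟨branch fallthrough⟩
[4] slti  r4, r1, 4  →  {r0:0, r1:13, r2:11, r3:2, r4:0, r5:20}
[5] andi  r3, r0, 10  →  {r0:0, r1:13, r2:11, r3:0, r4:0, r5:20}
[6] andi  r5, r1, 3  →  {r0:0, r1:13, r2:11, r3:0, r4:0, r5:1}
[7] bne  r1, r4, L11  →  {r0:0, r1:13, r2:11, r3:0, r4:0, r5:1}  ⟨branch taken⟩
[8] slti  r4, r0, 4  →  {r0:0, r1:13, r2:11, r3:0, r4:1, r5:1}
[11] add  r3, r4, r0  →  {r0:0, r1:13, r2:11, r3:1, r4:1, r5:1}
[12] xori  r3, r5, 10  →  {r0:0, r1:13, r2:11, r3:11, r4:1, r5:1}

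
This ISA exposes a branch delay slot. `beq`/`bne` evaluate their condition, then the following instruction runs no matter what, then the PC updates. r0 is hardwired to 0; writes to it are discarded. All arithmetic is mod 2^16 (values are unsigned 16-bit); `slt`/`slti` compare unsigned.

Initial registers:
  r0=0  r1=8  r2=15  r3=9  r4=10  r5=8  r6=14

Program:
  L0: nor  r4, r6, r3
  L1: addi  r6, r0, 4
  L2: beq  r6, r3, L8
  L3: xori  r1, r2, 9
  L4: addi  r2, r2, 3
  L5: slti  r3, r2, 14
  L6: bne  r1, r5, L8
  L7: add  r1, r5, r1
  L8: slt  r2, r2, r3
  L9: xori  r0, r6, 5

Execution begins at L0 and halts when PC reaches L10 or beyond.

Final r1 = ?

PC=0  nor  r4, r6, r3        | r0=0 r1=8 r2=15 r3=9 r4=65520 r5=8 r6=14
PC=1  addi  r6, r0, 4        | r0=0 r1=8 r2=15 r3=9 r4=65520 r5=8 r6=4
PC=2  beq  r6, r3, L8        | r0=0 r1=8 r2=15 r3=9 r4=65520 r5=8 r6=4  [not taken]
PC=3  xori  r1, r2, 9        | r0=0 r1=6 r2=15 r3=9 r4=65520 r5=8 r6=4
PC=4  addi  r2, r2, 3        | r0=0 r1=6 r2=18 r3=9 r4=65520 r5=8 r6=4
PC=5  slti  r3, r2, 14       | r0=0 r1=6 r2=18 r3=0 r4=65520 r5=8 r6=4
PC=6  bne  r1, r5, L8        | r0=0 r1=6 r2=18 r3=0 r4=65520 r5=8 r6=4  [TAKEN]
PC=7  add  r1, r5, r1        | r0=0 r1=14 r2=18 r3=0 r4=65520 r5=8 r6=4
PC=8  slt  r2, r2, r3        | r0=0 r1=14 r2=0 r3=0 r4=65520 r5=8 r6=4
PC=9  xori  r0, r6, 5        | r0=0 r1=14 r2=0 r3=0 r4=65520 r5=8 r6=4

14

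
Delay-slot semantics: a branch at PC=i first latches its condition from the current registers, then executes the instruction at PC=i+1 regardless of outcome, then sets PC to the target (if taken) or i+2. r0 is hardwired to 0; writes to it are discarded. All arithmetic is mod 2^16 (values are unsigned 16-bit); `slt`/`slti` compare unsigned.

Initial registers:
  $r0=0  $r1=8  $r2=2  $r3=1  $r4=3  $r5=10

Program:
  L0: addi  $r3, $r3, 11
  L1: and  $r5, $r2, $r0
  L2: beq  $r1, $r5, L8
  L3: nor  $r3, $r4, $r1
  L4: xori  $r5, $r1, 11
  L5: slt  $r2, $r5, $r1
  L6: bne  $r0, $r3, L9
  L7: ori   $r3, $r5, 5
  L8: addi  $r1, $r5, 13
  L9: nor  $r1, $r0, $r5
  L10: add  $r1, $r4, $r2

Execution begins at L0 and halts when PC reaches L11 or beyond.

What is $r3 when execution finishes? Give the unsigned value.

7

[0] addi  $r3, $r3, 11  →  {$r0:0, $r1:8, $r2:2, $r3:12, $r4:3, $r5:10}
[1] and  $r5, $r2, $r0  →  {$r0:0, $r1:8, $r2:2, $r3:12, $r4:3, $r5:0}
[2] beq  $r1, $r5, L8  →  {$r0:0, $r1:8, $r2:2, $r3:12, $r4:3, $r5:0}  ⟨branch fallthrough⟩
[3] nor  $r3, $r4, $r1  →  {$r0:0, $r1:8, $r2:2, $r3:65524, $r4:3, $r5:0}
[4] xori  $r5, $r1, 11  →  {$r0:0, $r1:8, $r2:2, $r3:65524, $r4:3, $r5:3}
[5] slt  $r2, $r5, $r1  →  {$r0:0, $r1:8, $r2:1, $r3:65524, $r4:3, $r5:3}
[6] bne  $r0, $r3, L9  →  {$r0:0, $r1:8, $r2:1, $r3:65524, $r4:3, $r5:3}  ⟨branch taken⟩
[7] ori   $r3, $r5, 5  →  {$r0:0, $r1:8, $r2:1, $r3:7, $r4:3, $r5:3}
[9] nor  $r1, $r0, $r5  →  {$r0:0, $r1:65532, $r2:1, $r3:7, $r4:3, $r5:3}
[10] add  $r1, $r4, $r2  →  {$r0:0, $r1:4, $r2:1, $r3:7, $r4:3, $r5:3}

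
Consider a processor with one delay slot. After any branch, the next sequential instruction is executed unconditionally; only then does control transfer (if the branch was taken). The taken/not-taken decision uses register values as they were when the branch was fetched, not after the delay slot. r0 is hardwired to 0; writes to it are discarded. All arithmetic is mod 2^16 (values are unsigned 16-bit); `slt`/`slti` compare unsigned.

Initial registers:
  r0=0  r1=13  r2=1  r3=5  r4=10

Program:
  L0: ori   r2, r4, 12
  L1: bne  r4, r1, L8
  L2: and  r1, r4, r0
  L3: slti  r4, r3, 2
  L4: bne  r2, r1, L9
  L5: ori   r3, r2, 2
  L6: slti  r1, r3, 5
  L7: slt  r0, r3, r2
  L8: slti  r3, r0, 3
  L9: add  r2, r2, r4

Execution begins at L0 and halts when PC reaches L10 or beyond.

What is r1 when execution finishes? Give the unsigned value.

PC=0  ori   r2, r4, 12       | r0=0 r1=13 r2=14 r3=5 r4=10
PC=1  bne  r4, r1, L8        | r0=0 r1=13 r2=14 r3=5 r4=10  [TAKEN]
PC=2  and  r1, r4, r0        | r0=0 r1=0 r2=14 r3=5 r4=10
PC=8  slti  r3, r0, 3        | r0=0 r1=0 r2=14 r3=1 r4=10
PC=9  add  r2, r2, r4        | r0=0 r1=0 r2=24 r3=1 r4=10

0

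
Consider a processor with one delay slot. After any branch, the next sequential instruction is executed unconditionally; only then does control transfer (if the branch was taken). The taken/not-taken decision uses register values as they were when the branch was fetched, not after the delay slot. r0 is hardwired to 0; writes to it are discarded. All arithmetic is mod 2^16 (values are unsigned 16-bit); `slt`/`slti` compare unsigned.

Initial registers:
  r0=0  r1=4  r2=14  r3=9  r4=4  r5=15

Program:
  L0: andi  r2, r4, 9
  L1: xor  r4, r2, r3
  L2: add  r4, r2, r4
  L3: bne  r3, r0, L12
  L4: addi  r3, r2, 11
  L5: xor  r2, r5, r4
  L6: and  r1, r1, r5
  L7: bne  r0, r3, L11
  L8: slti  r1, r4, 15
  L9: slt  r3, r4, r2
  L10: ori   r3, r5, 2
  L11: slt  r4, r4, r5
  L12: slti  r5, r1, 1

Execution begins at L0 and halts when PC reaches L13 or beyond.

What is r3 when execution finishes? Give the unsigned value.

#0 andi  r2, r4, 9 ; 0/4/0/9/4/15
#1 xor  r4, r2, r3 ; 0/4/0/9/9/15
#2 add  r4, r2, r4 ; 0/4/0/9/9/15
#3 bne  r3, r0, L12 ; 0/4/0/9/9/15 ; →target
#4 addi  r3, r2, 11 ; 0/4/0/11/9/15
#12 slti  r5, r1, 1 ; 0/4/0/11/9/0

11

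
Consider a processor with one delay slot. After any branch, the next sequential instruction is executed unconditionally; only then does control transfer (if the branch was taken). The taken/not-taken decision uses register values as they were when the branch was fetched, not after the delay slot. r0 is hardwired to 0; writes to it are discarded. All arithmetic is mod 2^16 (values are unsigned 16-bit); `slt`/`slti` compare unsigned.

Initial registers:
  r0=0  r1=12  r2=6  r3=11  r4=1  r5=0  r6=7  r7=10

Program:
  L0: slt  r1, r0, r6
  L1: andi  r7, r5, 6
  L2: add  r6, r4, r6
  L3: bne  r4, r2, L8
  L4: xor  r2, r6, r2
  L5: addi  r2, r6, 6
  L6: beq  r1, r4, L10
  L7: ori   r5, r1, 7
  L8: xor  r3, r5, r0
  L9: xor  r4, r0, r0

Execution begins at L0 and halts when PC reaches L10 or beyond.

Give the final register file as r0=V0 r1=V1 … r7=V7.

  step pc=0: slt  r1, r0, r6  regs=(0,1,6,11,1,0,7,10)
  step pc=1: andi  r7, r5, 6  regs=(0,1,6,11,1,0,7,0)
  step pc=2: add  r6, r4, r6  regs=(0,1,6,11,1,0,8,0)
  step pc=3: bne  r4, r2, L8  cond=T  regs=(0,1,6,11,1,0,8,0)
  step pc=4: xor  r2, r6, r2  regs=(0,1,14,11,1,0,8,0)
  step pc=8: xor  r3, r5, r0  regs=(0,1,14,0,1,0,8,0)
  step pc=9: xor  r4, r0, r0  regs=(0,1,14,0,0,0,8,0)

r0=0 r1=1 r2=14 r3=0 r4=0 r5=0 r6=8 r7=0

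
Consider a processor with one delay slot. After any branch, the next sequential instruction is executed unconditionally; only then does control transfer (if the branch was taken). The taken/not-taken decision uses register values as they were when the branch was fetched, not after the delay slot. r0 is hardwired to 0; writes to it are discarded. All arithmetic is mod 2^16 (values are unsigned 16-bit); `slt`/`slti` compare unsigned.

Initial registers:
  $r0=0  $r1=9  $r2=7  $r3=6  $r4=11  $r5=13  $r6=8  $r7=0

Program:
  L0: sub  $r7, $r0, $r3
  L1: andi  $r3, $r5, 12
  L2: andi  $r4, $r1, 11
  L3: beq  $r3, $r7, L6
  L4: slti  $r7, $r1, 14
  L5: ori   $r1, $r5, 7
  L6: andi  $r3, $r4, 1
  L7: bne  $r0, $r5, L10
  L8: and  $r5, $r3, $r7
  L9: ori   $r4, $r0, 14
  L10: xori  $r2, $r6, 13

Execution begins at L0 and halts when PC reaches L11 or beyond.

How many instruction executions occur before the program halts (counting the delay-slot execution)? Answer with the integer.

10

  step pc=0: sub  $r7, $r0, $r3  regs=(0,9,7,6,11,13,8,65530)
  step pc=1: andi  $r3, $r5, 12  regs=(0,9,7,12,11,13,8,65530)
  step pc=2: andi  $r4, $r1, 11  regs=(0,9,7,12,9,13,8,65530)
  step pc=3: beq  $r3, $r7, L6  cond=F  regs=(0,9,7,12,9,13,8,65530)
  step pc=4: slti  $r7, $r1, 14  regs=(0,9,7,12,9,13,8,1)
  step pc=5: ori   $r1, $r5, 7  regs=(0,15,7,12,9,13,8,1)
  step pc=6: andi  $r3, $r4, 1  regs=(0,15,7,1,9,13,8,1)
  step pc=7: bne  $r0, $r5, L10  cond=T  regs=(0,15,7,1,9,13,8,1)
  step pc=8: and  $r5, $r3, $r7  regs=(0,15,7,1,9,1,8,1)
  step pc=10: xori  $r2, $r6, 13  regs=(0,15,5,1,9,1,8,1)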